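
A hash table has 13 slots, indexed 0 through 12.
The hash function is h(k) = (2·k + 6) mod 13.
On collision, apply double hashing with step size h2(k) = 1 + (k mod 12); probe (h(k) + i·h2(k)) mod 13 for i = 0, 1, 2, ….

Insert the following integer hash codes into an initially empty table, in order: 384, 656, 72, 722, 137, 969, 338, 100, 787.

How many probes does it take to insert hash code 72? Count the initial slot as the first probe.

2

Insert 384: h=7, slot 7 empty → index 7.
Insert 656: h=5, slot 5 empty → index 5.
Insert 72: h=7, h2=1, slot 7 occupied → index 8.
Insert 722: h=7, h2=3, slot 7 occupied → index 10.
Insert 137: h=7, h2=6, slot 7 occupied → index 0.
Insert 969: h=7, h2=10, slot 7 occupied → index 4.
Insert 338: h=6, slot 6 empty → index 6.
Insert 100: h=11, slot 11 empty → index 11.
Insert 787: h=7, h2=8, slot 7 occupied → index 2.
Table: [137, ., 787, ., 969, 656, 338, 384, 72, ., 722, 100, .]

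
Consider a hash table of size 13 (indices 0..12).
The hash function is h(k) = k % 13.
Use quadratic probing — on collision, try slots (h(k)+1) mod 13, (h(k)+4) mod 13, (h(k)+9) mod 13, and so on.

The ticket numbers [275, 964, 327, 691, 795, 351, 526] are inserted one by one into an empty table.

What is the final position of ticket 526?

7

275 hashes to 2; slot 2 is free -> place at 2.
964 hashes to 2; 2 taken -> place at 3.
327 hashes to 2; 2,3 taken -> place at 6.
691 hashes to 2; 2,3,6 taken -> place at 11.
795 hashes to 2; 2,3,6,11 taken -> place at 5.
351 hashes to 0; slot 0 is free -> place at 0.
526 hashes to 6; 6 taken -> place at 7.
Table: [351, ., 275, 964, ., 795, 327, 526, ., ., ., 691, .]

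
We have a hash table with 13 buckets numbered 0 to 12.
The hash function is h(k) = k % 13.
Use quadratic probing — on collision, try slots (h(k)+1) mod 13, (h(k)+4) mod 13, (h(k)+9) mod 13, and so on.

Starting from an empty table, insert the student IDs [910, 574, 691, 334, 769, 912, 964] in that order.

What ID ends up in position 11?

912

910: h=0 -> slot 0
574: h=2 -> slot 2
691: h=2, probe 2,3 -> slot 3
334: h=9 -> slot 9
769: h=2, probe 2,3,6 -> slot 6
912: h=2, probe 2,3,6,11 -> slot 11
964: h=2, probe 2,3,6,11,5 -> slot 5
Table: [910, ∅, 574, 691, ∅, 964, 769, ∅, ∅, 334, ∅, 912, ∅]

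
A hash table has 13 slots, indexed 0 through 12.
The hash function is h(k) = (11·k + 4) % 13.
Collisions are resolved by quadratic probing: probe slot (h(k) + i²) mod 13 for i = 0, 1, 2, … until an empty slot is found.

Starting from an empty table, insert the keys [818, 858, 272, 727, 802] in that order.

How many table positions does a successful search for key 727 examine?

818: h=6 => slot 6
858: h=4 => slot 4
272: h=6, probe 6,7 => slot 7
727: h=6, probe 6,7,10 => slot 10
802: h=12 => slot 12
Table: [∅, ∅, ∅, ∅, 858, ∅, 818, 272, ∅, ∅, 727, ∅, 802]
Lookup 727: h=6, probe 6,7,10 → found at 10.

3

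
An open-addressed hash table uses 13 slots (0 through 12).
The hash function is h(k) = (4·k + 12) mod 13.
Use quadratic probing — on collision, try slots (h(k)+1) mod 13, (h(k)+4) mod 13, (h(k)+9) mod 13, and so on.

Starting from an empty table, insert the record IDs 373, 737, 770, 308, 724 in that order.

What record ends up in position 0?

Insert 373: h=9, slot 9 empty → index 9.
Insert 737: h=9, slot 9 occupied → index 10.
Insert 770: h=11, slot 11 empty → index 11.
Insert 308: h=9, slots 9,10 occupied → index 0.
Insert 724: h=9, slots 9,10,0 occupied → index 5.
Table: [308, —, —, —, —, 724, —, —, —, 373, 737, 770, —]

308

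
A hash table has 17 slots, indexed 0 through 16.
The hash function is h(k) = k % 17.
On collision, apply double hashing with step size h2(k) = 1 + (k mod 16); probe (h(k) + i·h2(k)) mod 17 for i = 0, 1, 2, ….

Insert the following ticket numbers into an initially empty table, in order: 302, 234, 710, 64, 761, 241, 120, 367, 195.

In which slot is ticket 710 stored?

302 hashes to 13; slot 13 is free -> place at 13.
234 hashes to 13, h2=11; 13 taken -> place at 7.
710 hashes to 13, h2=7; 13 taken -> place at 3.
64 hashes to 13, h2=1; 13 taken -> place at 14.
761 hashes to 13, h2=10; 13 taken -> place at 6.
241 hashes to 3, h2=2; 3 taken -> place at 5.
120 hashes to 1; slot 1 is free -> place at 1.
367 hashes to 10; slot 10 is free -> place at 10.
195 hashes to 8; slot 8 is free -> place at 8.
Table: [-, 120, -, 710, -, 241, 761, 234, 195, -, 367, -, -, 302, 64, -, -]

3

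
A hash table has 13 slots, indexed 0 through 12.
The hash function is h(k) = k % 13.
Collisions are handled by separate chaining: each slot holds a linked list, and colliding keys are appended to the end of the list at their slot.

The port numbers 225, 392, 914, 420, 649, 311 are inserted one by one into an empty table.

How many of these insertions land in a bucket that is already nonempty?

3

Insert 225: h=4, bucket 4 empty → new chain.
Insert 392: h=2, bucket 2 empty → new chain.
Insert 914: h=4, bucket 4 nonempty → append to chain.
Insert 420: h=4, bucket 4 nonempty → append to chain.
Insert 649: h=12, bucket 12 empty → new chain.
Insert 311: h=12, bucket 12 nonempty → append to chain.
Final buckets:
0: _
1: _
2: 392
3: _
4: 225 -> 914 -> 420
5: _
6: _
7: _
8: _
9: _
10: _
11: _
12: 649 -> 311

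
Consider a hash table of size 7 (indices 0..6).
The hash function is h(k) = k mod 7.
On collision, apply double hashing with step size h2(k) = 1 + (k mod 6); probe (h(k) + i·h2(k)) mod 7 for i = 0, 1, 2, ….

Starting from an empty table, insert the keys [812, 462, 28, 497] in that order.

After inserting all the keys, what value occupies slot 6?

497

812 hashes to 0; slot 0 is free → place at 0.
462 hashes to 0, h2=1; 0 taken → place at 1.
28 hashes to 0, h2=5; 0 taken → place at 5.
497 hashes to 0, h2=6; 0 taken → place at 6.
Table: [812, 462, _, _, _, 28, 497]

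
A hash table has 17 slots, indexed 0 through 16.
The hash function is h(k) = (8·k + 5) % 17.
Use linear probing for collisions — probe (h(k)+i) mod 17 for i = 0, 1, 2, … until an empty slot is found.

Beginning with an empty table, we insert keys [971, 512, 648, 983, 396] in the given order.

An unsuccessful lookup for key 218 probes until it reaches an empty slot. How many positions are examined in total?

2

Insert 971: h=4, slot 4 empty => index 4.
Insert 512: h=4, slot 4 occupied => index 5.
Insert 648: h=4, slots 4,5 occupied => index 6.
Insert 983: h=15, slot 15 empty => index 15.
Insert 396: h=11, slot 11 empty => index 11.
Table: [—, —, —, —, 971, 512, 648, —, —, —, —, 396, —, —, —, 983, —]
Lookup 218: h=15, probe 15,16 → slot 16 empty, not found.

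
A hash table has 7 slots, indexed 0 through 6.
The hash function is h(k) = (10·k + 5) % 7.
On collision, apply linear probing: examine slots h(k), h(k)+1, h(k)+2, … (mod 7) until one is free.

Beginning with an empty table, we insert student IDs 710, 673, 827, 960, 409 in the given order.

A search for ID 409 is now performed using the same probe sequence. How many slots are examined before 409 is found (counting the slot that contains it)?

710 hashes to 0; slot 0 is free -> place at 0.
673 hashes to 1; slot 1 is free -> place at 1.
827 hashes to 1; 1 taken -> place at 2.
960 hashes to 1; 1,2 taken -> place at 3.
409 hashes to 0; 0,1,2,3 taken -> place at 4.
Table: [710, 673, 827, 960, 409, —, —]
Lookup 409: h=0, probe 0,1,2,3,4 → found at 4.

5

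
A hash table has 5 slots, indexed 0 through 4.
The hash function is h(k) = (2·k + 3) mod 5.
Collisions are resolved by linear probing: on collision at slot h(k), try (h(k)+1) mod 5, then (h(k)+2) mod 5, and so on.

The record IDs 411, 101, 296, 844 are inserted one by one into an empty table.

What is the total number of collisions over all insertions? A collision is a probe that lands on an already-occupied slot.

5

Insert 411: h=0, slot 0 empty → index 0.
Insert 101: h=0, slot 0 occupied → index 1.
Insert 296: h=0, slots 0,1 occupied → index 2.
Insert 844: h=1, slots 1,2 occupied → index 3.
Table: [411, 101, 296, 844, ∅]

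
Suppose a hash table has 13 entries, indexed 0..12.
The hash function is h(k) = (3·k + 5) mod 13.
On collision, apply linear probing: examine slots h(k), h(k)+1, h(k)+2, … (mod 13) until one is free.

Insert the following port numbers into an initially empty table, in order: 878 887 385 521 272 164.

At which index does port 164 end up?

4

Insert 878: h=0, slot 0 empty -> index 0.
Insert 887: h=1, slot 1 empty -> index 1.
Insert 385: h=3, slot 3 empty -> index 3.
Insert 521: h=8, slot 8 empty -> index 8.
Insert 272: h=2, slot 2 empty -> index 2.
Insert 164: h=3, slot 3 occupied -> index 4.
Table: [878, 887, 272, 385, 164, ., ., ., 521, ., ., ., .]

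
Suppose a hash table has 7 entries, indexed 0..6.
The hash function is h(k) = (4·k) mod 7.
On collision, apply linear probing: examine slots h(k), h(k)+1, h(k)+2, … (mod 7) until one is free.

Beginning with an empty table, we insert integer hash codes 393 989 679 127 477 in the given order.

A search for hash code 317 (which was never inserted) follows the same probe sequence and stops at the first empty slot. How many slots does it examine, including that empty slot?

393: h=4 => slot 4
989: h=1 => slot 1
679: h=0 => slot 0
127: h=4, probe 4,5 => slot 5
477: h=4, probe 4,5,6 => slot 6
Table: [679, 989, -, -, 393, 127, 477]
Lookup 317: h=1, probe 1,2 → slot 2 empty, not found.

2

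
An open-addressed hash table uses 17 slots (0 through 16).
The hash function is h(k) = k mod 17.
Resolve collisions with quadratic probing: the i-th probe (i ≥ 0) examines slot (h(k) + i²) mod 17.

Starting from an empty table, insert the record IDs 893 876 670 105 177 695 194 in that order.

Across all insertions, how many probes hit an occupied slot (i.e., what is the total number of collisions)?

4

893: h=9 -> slot 9
876: h=9, probe 9,10 -> slot 10
670: h=7 -> slot 7
105: h=3 -> slot 3
177: h=7, probe 7,8 -> slot 8
695: h=15 -> slot 15
194: h=7, probe 7,8,11 -> slot 11
Table: [∅, ∅, ∅, 105, ∅, ∅, ∅, 670, 177, 893, 876, 194, ∅, ∅, ∅, 695, ∅]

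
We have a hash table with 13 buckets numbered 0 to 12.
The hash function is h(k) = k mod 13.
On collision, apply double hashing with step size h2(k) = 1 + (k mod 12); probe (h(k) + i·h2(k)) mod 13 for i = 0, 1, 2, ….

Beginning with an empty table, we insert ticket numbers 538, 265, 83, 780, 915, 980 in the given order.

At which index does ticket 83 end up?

538 hashes to 5; slot 5 is free → place at 5.
265 hashes to 5, h2=2; 5 taken → place at 7.
83 hashes to 5, h2=12; 5 taken → place at 4.
780 hashes to 0; slot 0 is free → place at 0.
915 hashes to 5, h2=4; 5 taken → place at 9.
980 hashes to 5, h2=9; 5 taken → place at 1.
Table: [780, 980, _, _, 83, 538, _, 265, _, 915, _, _, _]

4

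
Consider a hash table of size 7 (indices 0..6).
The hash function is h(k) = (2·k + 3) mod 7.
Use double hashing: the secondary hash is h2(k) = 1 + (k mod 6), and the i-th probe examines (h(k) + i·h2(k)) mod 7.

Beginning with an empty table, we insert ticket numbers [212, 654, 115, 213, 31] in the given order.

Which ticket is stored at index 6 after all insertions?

213

212: h=0 => slot 0
654: h=2 => slot 2
115: h=2, h2=2, probe 2,4 => slot 4
213: h=2, h2=4, probe 2,6 => slot 6
31: h=2, h2=2, probe 2,4,6,1 => slot 1
Table: [212, 31, 654, ∅, 115, ∅, 213]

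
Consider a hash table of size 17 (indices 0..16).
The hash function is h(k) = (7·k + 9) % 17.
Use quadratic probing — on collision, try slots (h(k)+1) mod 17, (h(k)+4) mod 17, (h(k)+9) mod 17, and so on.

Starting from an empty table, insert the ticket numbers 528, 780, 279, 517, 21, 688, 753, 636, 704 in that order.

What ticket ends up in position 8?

517

528 hashes to 16; slot 16 is free -> place at 16.
780 hashes to 12; slot 12 is free -> place at 12.
279 hashes to 7; slot 7 is free -> place at 7.
517 hashes to 7; 7 taken -> place at 8.
21 hashes to 3; slot 3 is free -> place at 3.
688 hashes to 14; slot 14 is free -> place at 14.
753 hashes to 10; slot 10 is free -> place at 10.
636 hashes to 7; 7,8 taken -> place at 11.
704 hashes to 7; 7,8,11,16 taken -> place at 6.
Table: [_, _, _, 21, _, _, 704, 279, 517, _, 753, 636, 780, _, 688, _, 528]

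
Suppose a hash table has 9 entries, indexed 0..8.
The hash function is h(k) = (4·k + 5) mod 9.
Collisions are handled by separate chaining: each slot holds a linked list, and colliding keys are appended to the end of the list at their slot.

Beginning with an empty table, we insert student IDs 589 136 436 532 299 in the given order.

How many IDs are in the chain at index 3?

Insert 589: h=3, bucket 3 empty → new chain.
Insert 136: h=0, bucket 0 empty → new chain.
Insert 436: h=3, bucket 3 nonempty → append to chain.
Insert 532: h=0, bucket 0 nonempty → append to chain.
Insert 299: h=4, bucket 4 empty → new chain.
Final buckets:
0: 136 -> 532
1: -
2: -
3: 589 -> 436
4: 299
5: -
6: -
7: -
8: -

2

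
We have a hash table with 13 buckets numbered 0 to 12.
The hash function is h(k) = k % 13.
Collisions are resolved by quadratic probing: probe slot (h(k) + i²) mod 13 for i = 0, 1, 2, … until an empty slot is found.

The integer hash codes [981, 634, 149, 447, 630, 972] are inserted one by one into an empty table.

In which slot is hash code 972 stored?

11

981: h=6 → slot 6
634: h=10 → slot 10
149: h=6, probe 6,7 → slot 7
447: h=5 → slot 5
630: h=6, probe 6,7,10,2 → slot 2
972: h=10, probe 10,11 → slot 11
Table: [∅, ∅, 630, ∅, ∅, 447, 981, 149, ∅, ∅, 634, 972, ∅]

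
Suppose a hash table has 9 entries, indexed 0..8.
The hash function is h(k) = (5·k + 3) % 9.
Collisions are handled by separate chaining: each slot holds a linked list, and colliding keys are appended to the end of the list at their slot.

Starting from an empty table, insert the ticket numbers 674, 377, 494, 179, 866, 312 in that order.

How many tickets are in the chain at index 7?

4

674 -> bucket 7
377 -> bucket 7 (collision)
494 -> bucket 7 (collision)
179 -> bucket 7 (collision)
866 -> bucket 4
312 -> bucket 6
Final buckets:
0: _
1: _
2: _
3: _
4: 866
5: _
6: 312
7: 674 -> 377 -> 494 -> 179
8: _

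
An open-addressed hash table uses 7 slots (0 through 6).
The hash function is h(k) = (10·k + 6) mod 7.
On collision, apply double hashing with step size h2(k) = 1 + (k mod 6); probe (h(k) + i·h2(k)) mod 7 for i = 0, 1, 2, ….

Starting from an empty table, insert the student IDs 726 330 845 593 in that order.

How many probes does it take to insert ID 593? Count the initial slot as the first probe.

726 hashes to 0; slot 0 is free -> place at 0.
330 hashes to 2; slot 2 is free -> place at 2.
845 hashes to 0, h2=6; 0 taken -> place at 6.
593 hashes to 0, h2=6; 0,6 taken -> place at 5.
Table: [726, ., 330, ., ., 593, 845]

3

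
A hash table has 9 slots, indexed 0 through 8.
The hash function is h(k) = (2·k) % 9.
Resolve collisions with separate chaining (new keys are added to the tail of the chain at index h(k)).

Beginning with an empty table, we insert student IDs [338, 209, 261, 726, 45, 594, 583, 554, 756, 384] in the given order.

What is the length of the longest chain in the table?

4

338 → bucket 1
209 → bucket 4
261 → bucket 0
726 → bucket 3
45 → bucket 0 (collision)
594 → bucket 0 (collision)
583 → bucket 5
554 → bucket 1 (collision)
756 → bucket 0 (collision)
384 → bucket 3 (collision)
Final buckets:
0: 261 -> 45 -> 594 -> 756
1: 338 -> 554
2: -
3: 726 -> 384
4: 209
5: 583
6: -
7: -
8: -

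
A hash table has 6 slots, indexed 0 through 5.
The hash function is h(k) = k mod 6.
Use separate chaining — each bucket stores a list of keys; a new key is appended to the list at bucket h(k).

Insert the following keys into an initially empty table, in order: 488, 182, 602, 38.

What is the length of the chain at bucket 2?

Insert 488: h=2, bucket 2 empty → new chain.
Insert 182: h=2, bucket 2 nonempty → append to chain.
Insert 602: h=2, bucket 2 nonempty → append to chain.
Insert 38: h=2, bucket 2 nonempty → append to chain.
Final buckets:
0: ∅
1: ∅
2: 488 -> 182 -> 602 -> 38
3: ∅
4: ∅
5: ∅

4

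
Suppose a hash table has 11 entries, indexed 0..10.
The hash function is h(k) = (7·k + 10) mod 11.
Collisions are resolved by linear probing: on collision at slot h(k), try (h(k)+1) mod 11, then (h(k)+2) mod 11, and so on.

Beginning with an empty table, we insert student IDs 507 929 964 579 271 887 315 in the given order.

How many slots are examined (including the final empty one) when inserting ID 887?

5

507: h=6 -> slot 6
929: h=1 -> slot 1
964: h=4 -> slot 4
579: h=4, probe 4,5 -> slot 5
271: h=4, probe 4,5,6,7 -> slot 7
887: h=4, probe 4,5,6,7,8 -> slot 8
315: h=4, probe 4,5,6,7,8,9 -> slot 9
Table: [., 929, ., ., 964, 579, 507, 271, 887, 315, .]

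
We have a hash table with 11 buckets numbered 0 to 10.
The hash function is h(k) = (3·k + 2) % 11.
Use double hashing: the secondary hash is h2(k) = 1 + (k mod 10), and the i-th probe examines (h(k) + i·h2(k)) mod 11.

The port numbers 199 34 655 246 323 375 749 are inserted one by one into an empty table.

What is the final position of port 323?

199 hashes to 5; slot 5 is free => place at 5.
34 hashes to 5, h2=5; 5 taken => place at 10.
655 hashes to 9; slot 9 is free => place at 9.
246 hashes to 3; slot 3 is free => place at 3.
323 hashes to 3, h2=4; 3 taken => place at 7.
375 hashes to 5, h2=6; 5 taken => place at 0.
749 hashes to 5, h2=10; 5 taken => place at 4.
Table: [375, —, —, 246, 749, 199, —, 323, —, 655, 34]

7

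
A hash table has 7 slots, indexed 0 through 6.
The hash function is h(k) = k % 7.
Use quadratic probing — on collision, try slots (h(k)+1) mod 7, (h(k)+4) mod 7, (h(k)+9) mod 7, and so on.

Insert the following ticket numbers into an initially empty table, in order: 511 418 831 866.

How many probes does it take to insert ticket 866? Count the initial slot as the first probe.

3

511: h=0 -> slot 0
418: h=5 -> slot 5
831: h=5, probe 5,6 -> slot 6
866: h=5, probe 5,6,2 -> slot 2
Table: [511, _, 866, _, _, 418, 831]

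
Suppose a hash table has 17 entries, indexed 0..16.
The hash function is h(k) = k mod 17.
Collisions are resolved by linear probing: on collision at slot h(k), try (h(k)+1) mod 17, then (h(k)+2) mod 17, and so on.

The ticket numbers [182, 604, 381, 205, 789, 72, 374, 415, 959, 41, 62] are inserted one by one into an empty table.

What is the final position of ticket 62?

Insert 182: h=12, slot 12 empty -> index 12.
Insert 604: h=9, slot 9 empty -> index 9.
Insert 381: h=7, slot 7 empty -> index 7.
Insert 205: h=1, slot 1 empty -> index 1.
Insert 789: h=7, slot 7 occupied -> index 8.
Insert 72: h=4, slot 4 empty -> index 4.
Insert 374: h=0, slot 0 empty -> index 0.
Insert 415: h=7, slots 7,8,9 occupied -> index 10.
Insert 959: h=7, slots 7,8,9,10 occupied -> index 11.
Insert 41: h=7, slots 7,8,9,10,11,12 occupied -> index 13.
Insert 62: h=11, slots 11,12,13 occupied -> index 14.
Table: [374, 205, -, -, 72, -, -, 381, 789, 604, 415, 959, 182, 41, 62, -, -]

14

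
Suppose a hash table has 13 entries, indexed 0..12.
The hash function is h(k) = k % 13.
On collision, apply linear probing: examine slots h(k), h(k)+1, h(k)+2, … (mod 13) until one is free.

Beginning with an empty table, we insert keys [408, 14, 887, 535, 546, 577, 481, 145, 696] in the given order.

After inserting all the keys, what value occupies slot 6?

408 hashes to 5; slot 5 is free → place at 5.
14 hashes to 1; slot 1 is free → place at 1.
887 hashes to 3; slot 3 is free → place at 3.
535 hashes to 2; slot 2 is free → place at 2.
546 hashes to 0; slot 0 is free → place at 0.
577 hashes to 5; 5 taken → place at 6.
481 hashes to 0; 0,1,2,3 taken → place at 4.
145 hashes to 2; 2,3,4,5,6 taken → place at 7.
696 hashes to 7; 7 taken → place at 8.
Table: [546, 14, 535, 887, 481, 408, 577, 145, 696, ., ., ., .]

577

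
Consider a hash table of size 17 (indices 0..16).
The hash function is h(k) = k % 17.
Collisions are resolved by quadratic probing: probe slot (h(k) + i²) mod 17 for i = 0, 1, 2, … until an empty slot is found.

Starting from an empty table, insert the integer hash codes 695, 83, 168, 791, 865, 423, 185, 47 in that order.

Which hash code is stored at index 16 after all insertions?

83

695: h=15 => slot 15
83: h=15, probe 15,16 => slot 16
168: h=15, probe 15,16,2 => slot 2
791: h=9 => slot 9
865: h=15, probe 15,16,2,7 => slot 7
423: h=15, probe 15,16,2,7,14 => slot 14
185: h=15, probe 15,16,2,7,14,6 => slot 6
47: h=13 => slot 13
Table: [-, -, 168, -, -, -, 185, 865, -, 791, -, -, -, 47, 423, 695, 83]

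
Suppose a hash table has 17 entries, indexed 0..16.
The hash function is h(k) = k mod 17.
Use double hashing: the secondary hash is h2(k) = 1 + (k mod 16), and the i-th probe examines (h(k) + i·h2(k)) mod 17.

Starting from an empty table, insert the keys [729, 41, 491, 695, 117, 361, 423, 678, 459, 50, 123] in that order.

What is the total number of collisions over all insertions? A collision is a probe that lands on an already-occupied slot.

Insert 729: h=15, slot 15 empty => index 15.
Insert 41: h=7, slot 7 empty => index 7.
Insert 491: h=15, h2=12, slot 15 occupied => index 10.
Insert 695: h=15, h2=8, slot 15 occupied => index 6.
Insert 117: h=15, h2=6, slot 15 occupied => index 4.
Insert 361: h=4, h2=10, slot 4 occupied => index 14.
Insert 423: h=15, h2=8, slots 15,6,14 occupied => index 5.
Insert 678: h=15, h2=7, slots 15,5 occupied => index 12.
Insert 459: h=0, slot 0 empty => index 0.
Insert 50: h=16, slot 16 empty => index 16.
Insert 123: h=4, h2=12, slots 4,16 occupied => index 11.
Table: [459, —, —, —, 117, 423, 695, 41, —, —, 491, 123, 678, —, 361, 729, 50]

11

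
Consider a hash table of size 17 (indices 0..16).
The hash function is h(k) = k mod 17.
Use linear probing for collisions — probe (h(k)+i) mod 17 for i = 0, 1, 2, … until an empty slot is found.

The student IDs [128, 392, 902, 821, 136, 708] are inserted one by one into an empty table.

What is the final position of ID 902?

2

128 hashes to 9; slot 9 is free → place at 9.
392 hashes to 1; slot 1 is free → place at 1.
902 hashes to 1; 1 taken → place at 2.
821 hashes to 5; slot 5 is free → place at 5.
136 hashes to 0; slot 0 is free → place at 0.
708 hashes to 11; slot 11 is free → place at 11.
Table: [136, 392, 902, —, —, 821, —, —, —, 128, —, 708, —, —, —, —, —]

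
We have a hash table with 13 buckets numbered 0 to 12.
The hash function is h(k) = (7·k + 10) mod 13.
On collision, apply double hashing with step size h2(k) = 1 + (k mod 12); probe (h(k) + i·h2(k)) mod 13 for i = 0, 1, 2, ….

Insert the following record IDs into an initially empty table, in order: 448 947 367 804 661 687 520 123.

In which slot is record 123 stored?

448: h=0 → slot 0
947: h=9 → slot 9
367: h=5 → slot 5
804: h=9, h2=1, probe 9,10 → slot 10
661: h=9, h2=2, probe 9,11 → slot 11
687: h=9, h2=4, probe 9,0,4 → slot 4
520: h=10, h2=5, probe 10,2 → slot 2
123: h=0, h2=4, probe 0,4,8 → slot 8
Table: [448, -, 520, -, 687, 367, -, -, 123, 947, 804, 661, -]

8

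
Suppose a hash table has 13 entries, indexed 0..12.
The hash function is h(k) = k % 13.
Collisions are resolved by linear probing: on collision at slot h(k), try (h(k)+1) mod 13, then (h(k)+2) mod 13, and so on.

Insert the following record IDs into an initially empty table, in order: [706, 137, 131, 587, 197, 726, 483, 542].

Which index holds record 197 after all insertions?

706: h=4 -> slot 4
137: h=7 -> slot 7
131: h=1 -> slot 1
587: h=2 -> slot 2
197: h=2, probe 2,3 -> slot 3
726: h=11 -> slot 11
483: h=2, probe 2,3,4,5 -> slot 5
542: h=9 -> slot 9
Table: [-, 131, 587, 197, 706, 483, -, 137, -, 542, -, 726, -]

3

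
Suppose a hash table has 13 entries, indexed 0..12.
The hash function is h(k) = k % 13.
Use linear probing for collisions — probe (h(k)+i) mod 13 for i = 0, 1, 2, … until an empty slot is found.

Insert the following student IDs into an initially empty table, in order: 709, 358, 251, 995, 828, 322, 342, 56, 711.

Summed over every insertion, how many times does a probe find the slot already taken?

11

709: h=7 -> slot 7
358: h=7, probe 7,8 -> slot 8
251: h=4 -> slot 4
995: h=7, probe 7,8,9 -> slot 9
828: h=9, probe 9,10 -> slot 10
322: h=10, probe 10,11 -> slot 11
342: h=4, probe 4,5 -> slot 5
56: h=4, probe 4,5,6 -> slot 6
711: h=9, probe 9,10,11,12 -> slot 12
Table: [., ., ., ., 251, 342, 56, 709, 358, 995, 828, 322, 711]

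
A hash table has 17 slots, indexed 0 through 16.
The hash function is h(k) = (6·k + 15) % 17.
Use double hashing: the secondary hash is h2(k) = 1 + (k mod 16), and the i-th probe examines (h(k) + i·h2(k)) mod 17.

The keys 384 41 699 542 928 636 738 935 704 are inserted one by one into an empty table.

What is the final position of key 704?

384 hashes to 7; slot 7 is free → place at 7.
41 hashes to 6; slot 6 is free → place at 6.
699 hashes to 10; slot 10 is free → place at 10.
542 hashes to 3; slot 3 is free → place at 3.
928 hashes to 7, h2=1; 7 taken → place at 8.
636 hashes to 6, h2=13; 6 taken → place at 2.
738 hashes to 6, h2=3; 6 taken → place at 9.
935 hashes to 15; slot 15 is free → place at 15.
704 hashes to 6, h2=1; 6,7,8,9,10 taken → place at 11.
Table: [—, —, 636, 542, —, —, 41, 384, 928, 738, 699, 704, —, —, —, 935, —]

11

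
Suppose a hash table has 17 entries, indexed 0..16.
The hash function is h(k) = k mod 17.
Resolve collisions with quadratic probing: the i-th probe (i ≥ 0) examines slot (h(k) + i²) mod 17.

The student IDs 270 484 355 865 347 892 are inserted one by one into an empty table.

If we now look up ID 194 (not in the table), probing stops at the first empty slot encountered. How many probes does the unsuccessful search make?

3

Insert 270: h=15, slot 15 empty => index 15.
Insert 484: h=8, slot 8 empty => index 8.
Insert 355: h=15, slot 15 occupied => index 16.
Insert 865: h=15, slots 15,16 occupied => index 2.
Insert 347: h=7, slot 7 empty => index 7.
Insert 892: h=8, slot 8 occupied => index 9.
Table: [_, _, 865, _, _, _, _, 347, 484, 892, _, _, _, _, _, 270, 355]
Lookup 194: h=7, probe 7,8,11 → slot 11 empty, not found.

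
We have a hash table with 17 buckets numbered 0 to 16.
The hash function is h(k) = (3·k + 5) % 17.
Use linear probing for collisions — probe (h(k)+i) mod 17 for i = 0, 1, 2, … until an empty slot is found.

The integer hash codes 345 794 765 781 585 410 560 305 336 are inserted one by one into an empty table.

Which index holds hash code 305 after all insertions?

6

345 hashes to 3; slot 3 is free -> place at 3.
794 hashes to 7; slot 7 is free -> place at 7.
765 hashes to 5; slot 5 is free -> place at 5.
781 hashes to 2; slot 2 is free -> place at 2.
585 hashes to 9; slot 9 is free -> place at 9.
410 hashes to 11; slot 11 is free -> place at 11.
560 hashes to 2; 2,3 taken -> place at 4.
305 hashes to 2; 2,3,4,5 taken -> place at 6.
336 hashes to 10; slot 10 is free -> place at 10.
Table: [., ., 781, 345, 560, 765, 305, 794, ., 585, 336, 410, ., ., ., ., .]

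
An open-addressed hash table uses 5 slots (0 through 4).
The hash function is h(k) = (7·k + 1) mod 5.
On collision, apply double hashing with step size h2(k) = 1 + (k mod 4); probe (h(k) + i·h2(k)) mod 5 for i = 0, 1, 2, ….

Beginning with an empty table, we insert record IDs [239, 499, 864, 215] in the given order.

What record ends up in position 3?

239: h=4 -> slot 4
499: h=4, h2=4, probe 4,3 -> slot 3
864: h=4, h2=1, probe 4,0 -> slot 0
215: h=1 -> slot 1
Table: [864, 215, ∅, 499, 239]

499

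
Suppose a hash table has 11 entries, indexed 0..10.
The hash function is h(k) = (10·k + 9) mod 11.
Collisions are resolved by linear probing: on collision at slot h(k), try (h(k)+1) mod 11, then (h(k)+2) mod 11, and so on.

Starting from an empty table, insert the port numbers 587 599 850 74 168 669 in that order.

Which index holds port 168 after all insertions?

7

Insert 587: h=5, slot 5 empty => index 5.
Insert 599: h=4, slot 4 empty => index 4.
Insert 850: h=6, slot 6 empty => index 6.
Insert 74: h=1, slot 1 empty => index 1.
Insert 168: h=6, slot 6 occupied => index 7.
Insert 669: h=0, slot 0 empty => index 0.
Table: [669, 74, ∅, ∅, 599, 587, 850, 168, ∅, ∅, ∅]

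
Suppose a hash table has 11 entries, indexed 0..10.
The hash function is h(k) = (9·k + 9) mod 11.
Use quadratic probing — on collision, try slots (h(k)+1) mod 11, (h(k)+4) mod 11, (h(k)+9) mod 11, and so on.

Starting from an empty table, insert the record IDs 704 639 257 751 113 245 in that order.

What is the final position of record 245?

8

Insert 704: h=9, slot 9 empty → index 9.
Insert 639: h=7, slot 7 empty → index 7.
Insert 257: h=1, slot 1 empty → index 1.
Insert 751: h=3, slot 3 empty → index 3.
Insert 113: h=3, slot 3 occupied → index 4.
Insert 245: h=3, slots 3,4,7,1 occupied → index 8.
Table: [-, 257, -, 751, 113, -, -, 639, 245, 704, -]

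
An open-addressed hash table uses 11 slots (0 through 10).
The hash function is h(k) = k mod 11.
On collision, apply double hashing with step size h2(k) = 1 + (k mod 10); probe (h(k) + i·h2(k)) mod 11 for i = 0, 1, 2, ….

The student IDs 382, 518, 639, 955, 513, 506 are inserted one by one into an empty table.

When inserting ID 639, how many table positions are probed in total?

382 hashes to 8; slot 8 is free -> place at 8.
518 hashes to 1; slot 1 is free -> place at 1.
639 hashes to 1, h2=10; 1 taken -> place at 0.
955 hashes to 9; slot 9 is free -> place at 9.
513 hashes to 7; slot 7 is free -> place at 7.
506 hashes to 0, h2=7; 0,7 taken -> place at 3.
Table: [639, 518, -, 506, -, -, -, 513, 382, 955, -]

2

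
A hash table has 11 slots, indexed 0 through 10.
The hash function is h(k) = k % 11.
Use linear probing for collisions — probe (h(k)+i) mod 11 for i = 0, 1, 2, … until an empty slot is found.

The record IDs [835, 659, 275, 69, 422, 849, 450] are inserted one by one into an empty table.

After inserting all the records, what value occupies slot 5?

835 hashes to 10; slot 10 is free -> place at 10.
659 hashes to 10; 10 taken -> place at 0.
275 hashes to 0; 0 taken -> place at 1.
69 hashes to 3; slot 3 is free -> place at 3.
422 hashes to 4; slot 4 is free -> place at 4.
849 hashes to 2; slot 2 is free -> place at 2.
450 hashes to 10; 10,0,1,2,3,4 taken -> place at 5.
Table: [659, 275, 849, 69, 422, 450, _, _, _, _, 835]

450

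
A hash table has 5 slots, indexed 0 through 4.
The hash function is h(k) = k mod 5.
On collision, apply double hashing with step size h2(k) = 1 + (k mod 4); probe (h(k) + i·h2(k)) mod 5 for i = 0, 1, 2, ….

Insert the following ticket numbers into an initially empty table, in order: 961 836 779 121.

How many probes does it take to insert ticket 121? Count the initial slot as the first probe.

2

961 hashes to 1; slot 1 is free => place at 1.
836 hashes to 1, h2=1; 1 taken => place at 2.
779 hashes to 4; slot 4 is free => place at 4.
121 hashes to 1, h2=2; 1 taken => place at 3.
Table: [∅, 961, 836, 121, 779]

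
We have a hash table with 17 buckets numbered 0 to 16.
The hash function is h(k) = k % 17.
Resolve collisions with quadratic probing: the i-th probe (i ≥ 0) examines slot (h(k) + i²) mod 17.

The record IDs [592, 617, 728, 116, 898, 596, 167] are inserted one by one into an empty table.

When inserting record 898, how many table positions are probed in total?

592: h=14 -> slot 14
617: h=5 -> slot 5
728: h=14, probe 14,15 -> slot 15
116: h=14, probe 14,15,1 -> slot 1
898: h=14, probe 14,15,1,6 -> slot 6
596: h=1, probe 1,2 -> slot 2
167: h=14, probe 14,15,1,6,13 -> slot 13
Table: [—, 116, 596, —, —, 617, 898, —, —, —, —, —, —, 167, 592, 728, —]

4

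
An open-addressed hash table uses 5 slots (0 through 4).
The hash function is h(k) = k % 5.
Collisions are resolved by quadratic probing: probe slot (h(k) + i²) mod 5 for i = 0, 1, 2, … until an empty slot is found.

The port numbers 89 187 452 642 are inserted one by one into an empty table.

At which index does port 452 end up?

89 hashes to 4; slot 4 is free -> place at 4.
187 hashes to 2; slot 2 is free -> place at 2.
452 hashes to 2; 2 taken -> place at 3.
642 hashes to 2; 2,3 taken -> place at 1.
Table: [-, 642, 187, 452, 89]

3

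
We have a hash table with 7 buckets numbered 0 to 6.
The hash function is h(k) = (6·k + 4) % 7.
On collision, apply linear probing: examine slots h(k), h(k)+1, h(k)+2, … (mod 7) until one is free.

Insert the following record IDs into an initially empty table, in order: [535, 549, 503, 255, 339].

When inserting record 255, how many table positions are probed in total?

Insert 535: h=1, slot 1 empty => index 1.
Insert 549: h=1, slot 1 occupied => index 2.
Insert 503: h=5, slot 5 empty => index 5.
Insert 255: h=1, slots 1,2 occupied => index 3.
Insert 339: h=1, slots 1,2,3 occupied => index 4.
Table: [∅, 535, 549, 255, 339, 503, ∅]

3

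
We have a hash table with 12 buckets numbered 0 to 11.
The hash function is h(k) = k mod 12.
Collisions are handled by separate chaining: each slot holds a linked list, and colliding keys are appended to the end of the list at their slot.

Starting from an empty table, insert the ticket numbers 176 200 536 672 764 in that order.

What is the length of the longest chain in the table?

176 -> bucket 8
200 -> bucket 8 (collision)
536 -> bucket 8 (collision)
672 -> bucket 0
764 -> bucket 8 (collision)
Final buckets:
0: 672
1: .
2: .
3: .
4: .
5: .
6: .
7: .
8: 176 -> 200 -> 536 -> 764
9: .
10: .
11: .

4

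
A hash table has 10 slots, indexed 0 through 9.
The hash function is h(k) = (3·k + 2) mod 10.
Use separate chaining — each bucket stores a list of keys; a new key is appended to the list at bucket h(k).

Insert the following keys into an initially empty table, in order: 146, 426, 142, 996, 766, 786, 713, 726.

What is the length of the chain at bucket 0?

Insert 146: h=0, bucket 0 empty → new chain.
Insert 426: h=0, bucket 0 nonempty → append to chain.
Insert 142: h=8, bucket 8 empty → new chain.
Insert 996: h=0, bucket 0 nonempty → append to chain.
Insert 766: h=0, bucket 0 nonempty → append to chain.
Insert 786: h=0, bucket 0 nonempty → append to chain.
Insert 713: h=1, bucket 1 empty → new chain.
Insert 726: h=0, bucket 0 nonempty → append to chain.
Final buckets:
0: 146 -> 426 -> 996 -> 766 -> 786 -> 726
1: 713
2: .
3: .
4: .
5: .
6: .
7: .
8: 142
9: .

6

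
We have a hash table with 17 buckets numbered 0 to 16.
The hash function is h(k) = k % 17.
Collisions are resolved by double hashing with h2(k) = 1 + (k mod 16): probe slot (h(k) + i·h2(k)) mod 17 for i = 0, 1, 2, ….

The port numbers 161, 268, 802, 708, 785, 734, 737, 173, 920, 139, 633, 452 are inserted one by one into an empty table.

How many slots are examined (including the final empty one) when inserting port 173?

161 hashes to 8; slot 8 is free → place at 8.
268 hashes to 13; slot 13 is free → place at 13.
802 hashes to 3; slot 3 is free → place at 3.
708 hashes to 11; slot 11 is free → place at 11.
785 hashes to 3, h2=2; 3 taken → place at 5.
734 hashes to 3, h2=15; 3 taken → place at 1.
737 hashes to 6; slot 6 is free → place at 6.
173 hashes to 3, h2=14; 3 taken → place at 0.
920 hashes to 2; slot 2 is free → place at 2.
139 hashes to 3, h2=12; 3 taken → place at 15.
633 hashes to 4; slot 4 is free → place at 4.
452 hashes to 10; slot 10 is free → place at 10.
Table: [173, 734, 920, 802, 633, 785, 737, -, 161, -, 452, 708, -, 268, -, 139, -]

2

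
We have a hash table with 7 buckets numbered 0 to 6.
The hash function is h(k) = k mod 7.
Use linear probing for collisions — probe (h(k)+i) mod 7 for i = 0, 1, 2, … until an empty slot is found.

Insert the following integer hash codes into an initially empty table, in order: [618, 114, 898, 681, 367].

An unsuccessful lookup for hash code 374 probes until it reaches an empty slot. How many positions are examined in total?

5

618 hashes to 2; slot 2 is free → place at 2.
114 hashes to 2; 2 taken → place at 3.
898 hashes to 2; 2,3 taken → place at 4.
681 hashes to 2; 2,3,4 taken → place at 5.
367 hashes to 3; 3,4,5 taken → place at 6.
Table: [—, —, 618, 114, 898, 681, 367]
Lookup 374: h=3, probe 3,4,5,6,0 → slot 0 empty, not found.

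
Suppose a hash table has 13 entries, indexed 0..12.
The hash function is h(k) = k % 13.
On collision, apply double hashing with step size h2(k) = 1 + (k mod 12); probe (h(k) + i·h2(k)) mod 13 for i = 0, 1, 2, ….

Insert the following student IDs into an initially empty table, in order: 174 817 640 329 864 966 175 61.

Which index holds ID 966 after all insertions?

174: h=5 -> slot 5
817: h=11 -> slot 11
640: h=3 -> slot 3
329: h=4 -> slot 4
864: h=6 -> slot 6
966: h=4, h2=7, probe 4,11,5,12 -> slot 12
175: h=6, h2=8, probe 6,1 -> slot 1
61: h=9 -> slot 9
Table: [-, 175, -, 640, 329, 174, 864, -, -, 61, -, 817, 966]

12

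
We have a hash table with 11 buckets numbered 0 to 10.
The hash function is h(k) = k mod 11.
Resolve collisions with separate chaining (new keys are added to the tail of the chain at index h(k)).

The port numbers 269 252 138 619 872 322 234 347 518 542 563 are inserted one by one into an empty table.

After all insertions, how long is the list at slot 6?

Insert 269: h=5, bucket 5 empty -> new chain.
Insert 252: h=10, bucket 10 empty -> new chain.
Insert 138: h=6, bucket 6 empty -> new chain.
Insert 619: h=3, bucket 3 empty -> new chain.
Insert 872: h=3, bucket 3 nonempty -> append to chain.
Insert 322: h=3, bucket 3 nonempty -> append to chain.
Insert 234: h=3, bucket 3 nonempty -> append to chain.
Insert 347: h=6, bucket 6 nonempty -> append to chain.
Insert 518: h=1, bucket 1 empty -> new chain.
Insert 542: h=3, bucket 3 nonempty -> append to chain.
Insert 563: h=2, bucket 2 empty -> new chain.
Final buckets:
0: —
1: 518
2: 563
3: 619 -> 872 -> 322 -> 234 -> 542
4: —
5: 269
6: 138 -> 347
7: —
8: —
9: —
10: 252

2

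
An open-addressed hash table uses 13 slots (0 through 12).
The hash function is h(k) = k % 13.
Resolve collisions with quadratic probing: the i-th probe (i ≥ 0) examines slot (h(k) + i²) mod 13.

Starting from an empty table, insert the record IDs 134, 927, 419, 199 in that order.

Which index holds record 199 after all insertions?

134: h=4 -> slot 4
927: h=4, probe 4,5 -> slot 5
419: h=3 -> slot 3
199: h=4, probe 4,5,8 -> slot 8
Table: [-, -, -, 419, 134, 927, -, -, 199, -, -, -, -]

8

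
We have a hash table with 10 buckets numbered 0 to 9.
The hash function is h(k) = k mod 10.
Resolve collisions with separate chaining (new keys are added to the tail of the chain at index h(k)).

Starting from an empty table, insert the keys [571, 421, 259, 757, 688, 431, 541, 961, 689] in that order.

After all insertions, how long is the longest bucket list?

Insert 571: h=1, bucket 1 empty -> new chain.
Insert 421: h=1, bucket 1 nonempty -> append to chain.
Insert 259: h=9, bucket 9 empty -> new chain.
Insert 757: h=7, bucket 7 empty -> new chain.
Insert 688: h=8, bucket 8 empty -> new chain.
Insert 431: h=1, bucket 1 nonempty -> append to chain.
Insert 541: h=1, bucket 1 nonempty -> append to chain.
Insert 961: h=1, bucket 1 nonempty -> append to chain.
Insert 689: h=9, bucket 9 nonempty -> append to chain.
Final buckets:
0: _
1: 571 -> 421 -> 431 -> 541 -> 961
2: _
3: _
4: _
5: _
6: _
7: 757
8: 688
9: 259 -> 689

5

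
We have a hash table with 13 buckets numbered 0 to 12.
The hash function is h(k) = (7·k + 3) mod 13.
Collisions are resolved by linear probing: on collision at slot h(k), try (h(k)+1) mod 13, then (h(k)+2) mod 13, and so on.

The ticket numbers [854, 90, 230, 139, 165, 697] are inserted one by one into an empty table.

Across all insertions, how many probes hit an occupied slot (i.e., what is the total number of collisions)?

6

854 hashes to 1; slot 1 is free => place at 1.
90 hashes to 9; slot 9 is free => place at 9.
230 hashes to 1; 1 taken => place at 2.
139 hashes to 1; 1,2 taken => place at 3.
165 hashes to 1; 1,2,3 taken => place at 4.
697 hashes to 7; slot 7 is free => place at 7.
Table: [_, 854, 230, 139, 165, _, _, 697, _, 90, _, _, _]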